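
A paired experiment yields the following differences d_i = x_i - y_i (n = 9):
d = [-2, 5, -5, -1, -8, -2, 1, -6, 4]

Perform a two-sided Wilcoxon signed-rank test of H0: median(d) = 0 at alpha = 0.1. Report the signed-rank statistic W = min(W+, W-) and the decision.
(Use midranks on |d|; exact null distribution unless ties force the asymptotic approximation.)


Step 1: Drop any zero differences (none here) and take |d_i|.
|d| = [2, 5, 5, 1, 8, 2, 1, 6, 4]
Step 2: Midrank |d_i| (ties get averaged ranks).
ranks: |2|->3.5, |5|->6.5, |5|->6.5, |1|->1.5, |8|->9, |2|->3.5, |1|->1.5, |6|->8, |4|->5
Step 3: Attach original signs; sum ranks with positive sign and with negative sign.
W+ = 6.5 + 1.5 + 5 = 13
W- = 3.5 + 6.5 + 1.5 + 9 + 3.5 + 8 = 32
(Check: W+ + W- = 45 should equal n(n+1)/2 = 45.)
Step 4: Test statistic W = min(W+, W-) = 13.
Step 5: Ties in |d|, so use the tie-corrected normal approximation.
        E[W] = n(n+1)/4 = 9*10/4 = 22.5.
        Tie groups: |d|=1 (t=2), |d|=2 (t=2), |d|=5 (t=2); sum(t^3 - t) = 18.
        Var[W] = n(n+1)(2n+1)/24 - sum(t^3-t)/48 = 1710/24 - 18/48 = 70.875.
        z = (W - E[W]) / sqrt(Var[W]) = (13 - 22.5) / 8.4187 = -1.1284.
        Two-sided p = 2*Phi(z) = 0.259136.
Step 6: alpha = 0.1. fail to reject H0.

W+ = 13, W- = 32, W = min = 13, p = 0.259136, fail to reject H0.


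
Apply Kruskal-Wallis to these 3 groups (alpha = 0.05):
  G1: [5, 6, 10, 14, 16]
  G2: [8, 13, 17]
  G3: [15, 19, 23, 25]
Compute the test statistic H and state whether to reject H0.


Step 1: Combine all N = 12 observations and assign midranks.
sorted (value, group, rank): (5,G1,1), (6,G1,2), (8,G2,3), (10,G1,4), (13,G2,5), (14,G1,6), (15,G3,7), (16,G1,8), (17,G2,9), (19,G3,10), (23,G3,11), (25,G3,12)
Step 2: Sum ranks within each group.
R_1 = 21 (n_1 = 5)
R_2 = 17 (n_2 = 3)
R_3 = 40 (n_3 = 4)
Step 3: H = 12/(N(N+1)) * sum(R_i^2/n_i) - 3(N+1)
     = 12/(12*13) * (21^2/5 + 17^2/3 + 40^2/4) - 3*13
     = 0.076923 * 584.533 - 39
     = 5.964103.
Step 4: No ties, so H is used without correction.
Step 5: Under H0, H ~ chi^2(2); p-value = 0.050689.
Step 6: alpha = 0.05. fail to reject H0.

H = 5.9641, df = 2, p = 0.050689, fail to reject H0.


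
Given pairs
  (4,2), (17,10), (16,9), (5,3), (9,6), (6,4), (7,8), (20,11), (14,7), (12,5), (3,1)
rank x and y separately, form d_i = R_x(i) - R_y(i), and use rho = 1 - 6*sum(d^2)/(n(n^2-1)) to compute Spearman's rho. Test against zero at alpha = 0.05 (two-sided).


Step 1: Rank x and y separately (midranks; no ties here).
rank(x): 4->2, 17->10, 16->9, 5->3, 9->6, 6->4, 7->5, 20->11, 14->8, 12->7, 3->1
rank(y): 2->2, 10->10, 9->9, 3->3, 6->6, 4->4, 8->8, 11->11, 7->7, 5->5, 1->1
Step 2: d_i = R_x(i) - R_y(i); compute d_i^2.
  (2-2)^2=0, (10-10)^2=0, (9-9)^2=0, (3-3)^2=0, (6-6)^2=0, (4-4)^2=0, (5-8)^2=9, (11-11)^2=0, (8-7)^2=1, (7-5)^2=4, (1-1)^2=0
sum(d^2) = 14.
Step 3: rho = 1 - 6*14 / (11*(11^2 - 1)) = 1 - 84/1320 = 0.936364.
Step 4: Under H0, t = rho * sqrt((n-2)/(1-rho^2)) = 8.0024 ~ t(9).
Step 5: Two-sided p-value from the t-distribution with 9 df = 0.000022.
Step 6: alpha = 0.05. reject H0.

rho = 0.9364, p = 0.000022, reject H0 at alpha = 0.05.


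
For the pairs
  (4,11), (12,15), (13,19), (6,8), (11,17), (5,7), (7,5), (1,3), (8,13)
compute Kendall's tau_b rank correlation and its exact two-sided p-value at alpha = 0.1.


Step 1: Enumerate the 36 unordered pairs (i,j) with i<j and classify each by sign(x_j-x_i) * sign(y_j-y_i).
  (1,2):dx=+8,dy=+4->C; (1,3):dx=+9,dy=+8->C; (1,4):dx=+2,dy=-3->D; (1,5):dx=+7,dy=+6->C
  (1,6):dx=+1,dy=-4->D; (1,7):dx=+3,dy=-6->D; (1,8):dx=-3,dy=-8->C; (1,9):dx=+4,dy=+2->C
  (2,3):dx=+1,dy=+4->C; (2,4):dx=-6,dy=-7->C; (2,5):dx=-1,dy=+2->D; (2,6):dx=-7,dy=-8->C
  (2,7):dx=-5,dy=-10->C; (2,8):dx=-11,dy=-12->C; (2,9):dx=-4,dy=-2->C; (3,4):dx=-7,dy=-11->C
  (3,5):dx=-2,dy=-2->C; (3,6):dx=-8,dy=-12->C; (3,7):dx=-6,dy=-14->C; (3,8):dx=-12,dy=-16->C
  (3,9):dx=-5,dy=-6->C; (4,5):dx=+5,dy=+9->C; (4,6):dx=-1,dy=-1->C; (4,7):dx=+1,dy=-3->D
  (4,8):dx=-5,dy=-5->C; (4,9):dx=+2,dy=+5->C; (5,6):dx=-6,dy=-10->C; (5,7):dx=-4,dy=-12->C
  (5,8):dx=-10,dy=-14->C; (5,9):dx=-3,dy=-4->C; (6,7):dx=+2,dy=-2->D; (6,8):dx=-4,dy=-4->C
  (6,9):dx=+3,dy=+6->C; (7,8):dx=-6,dy=-2->C; (7,9):dx=+1,dy=+8->C; (8,9):dx=+7,dy=+10->C
Step 2: C = 30, D = 6, total pairs = 36.
Step 3: tau = (C - D)/(n(n-1)/2) = (30 - 6)/36 = 0.666667.
Step 4: Exact two-sided p-value (enumerate n! = 362880 permutations of y under H0): p = 0.012665.
Step 5: alpha = 0.1. reject H0.

tau_b = 0.6667 (C=30, D=6), p = 0.012665, reject H0.


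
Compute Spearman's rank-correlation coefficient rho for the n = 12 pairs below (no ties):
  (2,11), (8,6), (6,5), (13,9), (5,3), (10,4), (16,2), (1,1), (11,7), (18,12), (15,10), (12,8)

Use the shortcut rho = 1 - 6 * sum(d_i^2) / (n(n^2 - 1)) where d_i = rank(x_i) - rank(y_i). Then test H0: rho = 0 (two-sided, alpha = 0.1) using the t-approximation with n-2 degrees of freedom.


Step 1: Rank x and y separately (midranks; no ties here).
rank(x): 2->2, 8->5, 6->4, 13->9, 5->3, 10->6, 16->11, 1->1, 11->7, 18->12, 15->10, 12->8
rank(y): 11->11, 6->6, 5->5, 9->9, 3->3, 4->4, 2->2, 1->1, 7->7, 12->12, 10->10, 8->8
Step 2: d_i = R_x(i) - R_y(i); compute d_i^2.
  (2-11)^2=81, (5-6)^2=1, (4-5)^2=1, (9-9)^2=0, (3-3)^2=0, (6-4)^2=4, (11-2)^2=81, (1-1)^2=0, (7-7)^2=0, (12-12)^2=0, (10-10)^2=0, (8-8)^2=0
sum(d^2) = 168.
Step 3: rho = 1 - 6*168 / (12*(12^2 - 1)) = 1 - 1008/1716 = 0.412587.
Step 4: Under H0, t = rho * sqrt((n-2)/(1-rho^2)) = 1.4323 ~ t(10).
Step 5: Two-sided p-value from the t-distribution with 10 df = 0.182564.
Step 6: alpha = 0.1. fail to reject H0.

rho = 0.4126, p = 0.182564, fail to reject H0 at alpha = 0.1.


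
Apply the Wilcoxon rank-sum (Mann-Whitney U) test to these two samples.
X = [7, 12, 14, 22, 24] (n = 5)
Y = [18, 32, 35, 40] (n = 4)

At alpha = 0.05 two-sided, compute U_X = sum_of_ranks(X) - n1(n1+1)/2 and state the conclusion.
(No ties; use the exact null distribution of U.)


Step 1: Combine and sort all 9 observations; assign midranks.
sorted (value, group): (7,X), (12,X), (14,X), (18,Y), (22,X), (24,X), (32,Y), (35,Y), (40,Y)
ranks: 7->1, 12->2, 14->3, 18->4, 22->5, 24->6, 32->7, 35->8, 40->9
Step 2: Rank sum for X: R1 = 1 + 2 + 3 + 5 + 6 = 17.
Step 3: U_X = R1 - n1(n1+1)/2 = 17 - 5*6/2 = 17 - 15 = 2.
       U_Y = n1*n2 - U_X = 20 - 2 = 18.
Step 4: No ties, so the exact null distribution of U (based on enumerating the C(9,5) = 126 equally likely rank assignments) gives the two-sided p-value.
Step 5: p-value = 0.063492; compare to alpha = 0.05. fail to reject H0.

U_X = 2, p = 0.063492, fail to reject H0 at alpha = 0.05.


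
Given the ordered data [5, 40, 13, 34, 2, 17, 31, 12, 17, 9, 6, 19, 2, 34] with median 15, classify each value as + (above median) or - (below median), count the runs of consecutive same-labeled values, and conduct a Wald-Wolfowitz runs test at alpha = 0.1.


Step 1: Compute median = 15; label A = above, B = below.
Labels in order: BABABAABABBABA  (n_A = 7, n_B = 7)
Step 2: Count runs R = 12.
Step 3: Under H0 (random ordering), E[R] = 2*n_A*n_B/(n_A+n_B) + 1 = 2*7*7/14 + 1 = 8.0000.
        Var[R] = 2*n_A*n_B*(2*n_A*n_B - n_A - n_B) / ((n_A+n_B)^2 * (n_A+n_B-1)) = 8232/2548 = 3.2308.
        SD[R] = 1.7974.
Step 4: Continuity-corrected z = (R - 0.5 - E[R]) / SD[R] = (12 - 0.5 - 8.0000) / 1.7974 = 1.9472.
Step 5: Two-sided p-value via normal approximation = 2*(1 - Phi(|z|)) = 0.051508.
Step 6: alpha = 0.1. reject H0.

R = 12, z = 1.9472, p = 0.051508, reject H0.


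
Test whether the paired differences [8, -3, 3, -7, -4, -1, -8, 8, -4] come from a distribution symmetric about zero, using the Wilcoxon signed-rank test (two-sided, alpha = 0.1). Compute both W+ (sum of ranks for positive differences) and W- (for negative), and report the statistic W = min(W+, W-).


Step 1: Drop any zero differences (none here) and take |d_i|.
|d| = [8, 3, 3, 7, 4, 1, 8, 8, 4]
Step 2: Midrank |d_i| (ties get averaged ranks).
ranks: |8|->8, |3|->2.5, |3|->2.5, |7|->6, |4|->4.5, |1|->1, |8|->8, |8|->8, |4|->4.5
Step 3: Attach original signs; sum ranks with positive sign and with negative sign.
W+ = 8 + 2.5 + 8 = 18.5
W- = 2.5 + 6 + 4.5 + 1 + 8 + 4.5 = 26.5
(Check: W+ + W- = 45 should equal n(n+1)/2 = 45.)
Step 4: Test statistic W = min(W+, W-) = 18.5.
Step 5: Ties in |d|, so use the tie-corrected normal approximation.
        E[W] = n(n+1)/4 = 9*10/4 = 22.5.
        Tie groups: |d|=3 (t=2), |d|=4 (t=2), |d|=8 (t=3); sum(t^3 - t) = 36.
        Var[W] = n(n+1)(2n+1)/24 - sum(t^3-t)/48 = 1710/24 - 36/48 = 70.5.
        z = (W - E[W]) / sqrt(Var[W]) = (18.5 - 22.5) / 8.3964 = -0.4764.
        Two-sided p = 2*Phi(z) = 0.633794.
Step 6: alpha = 0.1. fail to reject H0.

W+ = 18.5, W- = 26.5, W = min = 18.5, p = 0.633794, fail to reject H0.


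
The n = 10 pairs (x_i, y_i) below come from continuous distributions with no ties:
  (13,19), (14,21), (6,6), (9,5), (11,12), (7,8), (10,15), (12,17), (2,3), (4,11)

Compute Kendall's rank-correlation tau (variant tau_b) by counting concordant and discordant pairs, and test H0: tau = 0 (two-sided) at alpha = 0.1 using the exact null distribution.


Step 1: Enumerate the 45 unordered pairs (i,j) with i<j and classify each by sign(x_j-x_i) * sign(y_j-y_i).
  (1,2):dx=+1,dy=+2->C; (1,3):dx=-7,dy=-13->C; (1,4):dx=-4,dy=-14->C; (1,5):dx=-2,dy=-7->C
  (1,6):dx=-6,dy=-11->C; (1,7):dx=-3,dy=-4->C; (1,8):dx=-1,dy=-2->C; (1,9):dx=-11,dy=-16->C
  (1,10):dx=-9,dy=-8->C; (2,3):dx=-8,dy=-15->C; (2,4):dx=-5,dy=-16->C; (2,5):dx=-3,dy=-9->C
  (2,6):dx=-7,dy=-13->C; (2,7):dx=-4,dy=-6->C; (2,8):dx=-2,dy=-4->C; (2,9):dx=-12,dy=-18->C
  (2,10):dx=-10,dy=-10->C; (3,4):dx=+3,dy=-1->D; (3,5):dx=+5,dy=+6->C; (3,6):dx=+1,dy=+2->C
  (3,7):dx=+4,dy=+9->C; (3,8):dx=+6,dy=+11->C; (3,9):dx=-4,dy=-3->C; (3,10):dx=-2,dy=+5->D
  (4,5):dx=+2,dy=+7->C; (4,6):dx=-2,dy=+3->D; (4,7):dx=+1,dy=+10->C; (4,8):dx=+3,dy=+12->C
  (4,9):dx=-7,dy=-2->C; (4,10):dx=-5,dy=+6->D; (5,6):dx=-4,dy=-4->C; (5,7):dx=-1,dy=+3->D
  (5,8):dx=+1,dy=+5->C; (5,9):dx=-9,dy=-9->C; (5,10):dx=-7,dy=-1->C; (6,7):dx=+3,dy=+7->C
  (6,8):dx=+5,dy=+9->C; (6,9):dx=-5,dy=-5->C; (6,10):dx=-3,dy=+3->D; (7,8):dx=+2,dy=+2->C
  (7,9):dx=-8,dy=-12->C; (7,10):dx=-6,dy=-4->C; (8,9):dx=-10,dy=-14->C; (8,10):dx=-8,dy=-6->C
  (9,10):dx=+2,dy=+8->C
Step 2: C = 39, D = 6, total pairs = 45.
Step 3: tau = (C - D)/(n(n-1)/2) = (39 - 6)/45 = 0.733333.
Step 4: Exact two-sided p-value (enumerate n! = 3628800 permutations of y under H0): p = 0.002213.
Step 5: alpha = 0.1. reject H0.

tau_b = 0.7333 (C=39, D=6), p = 0.002213, reject H0.


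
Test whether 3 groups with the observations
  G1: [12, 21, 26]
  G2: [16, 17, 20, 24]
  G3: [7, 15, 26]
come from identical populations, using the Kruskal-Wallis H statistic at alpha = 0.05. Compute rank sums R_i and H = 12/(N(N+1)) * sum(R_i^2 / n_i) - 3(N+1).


Step 1: Combine all N = 10 observations and assign midranks.
sorted (value, group, rank): (7,G3,1), (12,G1,2), (15,G3,3), (16,G2,4), (17,G2,5), (20,G2,6), (21,G1,7), (24,G2,8), (26,G1,9.5), (26,G3,9.5)
Step 2: Sum ranks within each group.
R_1 = 18.5 (n_1 = 3)
R_2 = 23 (n_2 = 4)
R_3 = 13.5 (n_3 = 3)
Step 3: H = 12/(N(N+1)) * sum(R_i^2/n_i) - 3(N+1)
     = 12/(10*11) * (18.5^2/3 + 23^2/4 + 13.5^2/3) - 3*11
     = 0.109091 * 307.083 - 33
     = 0.500000.
Step 4: Ties present; correction factor C = 1 - 6/(10^3 - 10) = 0.993939. Corrected H = 0.500000 / 0.993939 = 0.503049.
Step 5: Under H0, H ~ chi^2(2); p-value = 0.777614.
Step 6: alpha = 0.05. fail to reject H0.

H = 0.5030, df = 2, p = 0.777614, fail to reject H0.


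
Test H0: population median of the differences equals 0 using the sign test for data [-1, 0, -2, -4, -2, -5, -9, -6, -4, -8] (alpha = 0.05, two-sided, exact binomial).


Step 1: Discard zero differences. Original n = 10; n_eff = number of nonzero differences = 9.
Nonzero differences (with sign): -1, -2, -4, -2, -5, -9, -6, -4, -8
Step 2: Count signs: positive = 0, negative = 9.
Step 3: Under H0: P(positive) = 0.5, so the number of positives S ~ Bin(9, 0.5).
Step 4: Two-sided exact p-value = sum of Bin(9,0.5) probabilities at or below the observed probability = 0.003906.
Step 5: alpha = 0.05. reject H0.

n_eff = 9, pos = 0, neg = 9, p = 0.003906, reject H0.


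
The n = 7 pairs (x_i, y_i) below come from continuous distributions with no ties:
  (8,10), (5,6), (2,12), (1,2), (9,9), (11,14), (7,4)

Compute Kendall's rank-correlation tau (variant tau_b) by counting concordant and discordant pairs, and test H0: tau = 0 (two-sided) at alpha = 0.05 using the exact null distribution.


Step 1: Enumerate the 21 unordered pairs (i,j) with i<j and classify each by sign(x_j-x_i) * sign(y_j-y_i).
  (1,2):dx=-3,dy=-4->C; (1,3):dx=-6,dy=+2->D; (1,4):dx=-7,dy=-8->C; (1,5):dx=+1,dy=-1->D
  (1,6):dx=+3,dy=+4->C; (1,7):dx=-1,dy=-6->C; (2,3):dx=-3,dy=+6->D; (2,4):dx=-4,dy=-4->C
  (2,5):dx=+4,dy=+3->C; (2,6):dx=+6,dy=+8->C; (2,7):dx=+2,dy=-2->D; (3,4):dx=-1,dy=-10->C
  (3,5):dx=+7,dy=-3->D; (3,6):dx=+9,dy=+2->C; (3,7):dx=+5,dy=-8->D; (4,5):dx=+8,dy=+7->C
  (4,6):dx=+10,dy=+12->C; (4,7):dx=+6,dy=+2->C; (5,6):dx=+2,dy=+5->C; (5,7):dx=-2,dy=-5->C
  (6,7):dx=-4,dy=-10->C
Step 2: C = 15, D = 6, total pairs = 21.
Step 3: tau = (C - D)/(n(n-1)/2) = (15 - 6)/21 = 0.428571.
Step 4: Exact two-sided p-value (enumerate n! = 5040 permutations of y under H0): p = 0.238889.
Step 5: alpha = 0.05. fail to reject H0.

tau_b = 0.4286 (C=15, D=6), p = 0.238889, fail to reject H0.


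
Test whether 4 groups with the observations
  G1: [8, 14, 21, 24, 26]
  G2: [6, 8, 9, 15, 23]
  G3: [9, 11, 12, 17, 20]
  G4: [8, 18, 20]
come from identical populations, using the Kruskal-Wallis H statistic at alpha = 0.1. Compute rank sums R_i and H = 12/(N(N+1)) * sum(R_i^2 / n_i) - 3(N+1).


Step 1: Combine all N = 18 observations and assign midranks.
sorted (value, group, rank): (6,G2,1), (8,G1,3), (8,G2,3), (8,G4,3), (9,G2,5.5), (9,G3,5.5), (11,G3,7), (12,G3,8), (14,G1,9), (15,G2,10), (17,G3,11), (18,G4,12), (20,G3,13.5), (20,G4,13.5), (21,G1,15), (23,G2,16), (24,G1,17), (26,G1,18)
Step 2: Sum ranks within each group.
R_1 = 62 (n_1 = 5)
R_2 = 35.5 (n_2 = 5)
R_3 = 45 (n_3 = 5)
R_4 = 28.5 (n_4 = 3)
Step 3: H = 12/(N(N+1)) * sum(R_i^2/n_i) - 3(N+1)
     = 12/(18*19) * (62^2/5 + 35.5^2/5 + 45^2/5 + 28.5^2/3) - 3*19
     = 0.035088 * 1696.6 - 57
     = 2.529825.
Step 4: Ties present; correction factor C = 1 - 36/(18^3 - 18) = 0.993808. Corrected H = 2.529825 / 0.993808 = 2.545587.
Step 5: Under H0, H ~ chi^2(3); p-value = 0.467109.
Step 6: alpha = 0.1. fail to reject H0.

H = 2.5456, df = 3, p = 0.467109, fail to reject H0.


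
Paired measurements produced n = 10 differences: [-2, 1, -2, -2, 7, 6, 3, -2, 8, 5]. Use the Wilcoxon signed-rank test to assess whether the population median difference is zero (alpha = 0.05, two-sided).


Step 1: Drop any zero differences (none here) and take |d_i|.
|d| = [2, 1, 2, 2, 7, 6, 3, 2, 8, 5]
Step 2: Midrank |d_i| (ties get averaged ranks).
ranks: |2|->3.5, |1|->1, |2|->3.5, |2|->3.5, |7|->9, |6|->8, |3|->6, |2|->3.5, |8|->10, |5|->7
Step 3: Attach original signs; sum ranks with positive sign and with negative sign.
W+ = 1 + 9 + 8 + 6 + 10 + 7 = 41
W- = 3.5 + 3.5 + 3.5 + 3.5 = 14
(Check: W+ + W- = 55 should equal n(n+1)/2 = 55.)
Step 4: Test statistic W = min(W+, W-) = 14.
Step 5: Ties in |d|, so use the tie-corrected normal approximation.
        E[W] = n(n+1)/4 = 10*11/4 = 27.5.
        Tie groups: |d|=2 (t=4); sum(t^3 - t) = 60.
        Var[W] = n(n+1)(2n+1)/24 - sum(t^3-t)/48 = 2310/24 - 60/48 = 95.
        z = (W - E[W]) / sqrt(Var[W]) = (14 - 27.5) / 9.7468 = -1.3851.
        Two-sided p = 2*Phi(z) = 0.166031.
Step 6: alpha = 0.05. fail to reject H0.

W+ = 41, W- = 14, W = min = 14, p = 0.166031, fail to reject H0.


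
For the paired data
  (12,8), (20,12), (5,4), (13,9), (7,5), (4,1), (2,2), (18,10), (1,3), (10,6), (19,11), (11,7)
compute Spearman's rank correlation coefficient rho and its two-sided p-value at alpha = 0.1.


Step 1: Rank x and y separately (midranks; no ties here).
rank(x): 12->8, 20->12, 5->4, 13->9, 7->5, 4->3, 2->2, 18->10, 1->1, 10->6, 19->11, 11->7
rank(y): 8->8, 12->12, 4->4, 9->9, 5->5, 1->1, 2->2, 10->10, 3->3, 6->6, 11->11, 7->7
Step 2: d_i = R_x(i) - R_y(i); compute d_i^2.
  (8-8)^2=0, (12-12)^2=0, (4-4)^2=0, (9-9)^2=0, (5-5)^2=0, (3-1)^2=4, (2-2)^2=0, (10-10)^2=0, (1-3)^2=4, (6-6)^2=0, (11-11)^2=0, (7-7)^2=0
sum(d^2) = 8.
Step 3: rho = 1 - 6*8 / (12*(12^2 - 1)) = 1 - 48/1716 = 0.972028.
Step 4: Under H0, t = rho * sqrt((n-2)/(1-rho^2)) = 13.0876 ~ t(10).
Step 5: Two-sided p-value from the t-distribution with 10 df = 0.000000.
Step 6: alpha = 0.1. reject H0.

rho = 0.9720, p = 0.000000, reject H0 at alpha = 0.1.


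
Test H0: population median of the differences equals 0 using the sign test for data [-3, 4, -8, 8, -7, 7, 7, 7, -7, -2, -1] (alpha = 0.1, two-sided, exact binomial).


Step 1: Discard zero differences. Original n = 11; n_eff = number of nonzero differences = 11.
Nonzero differences (with sign): -3, +4, -8, +8, -7, +7, +7, +7, -7, -2, -1
Step 2: Count signs: positive = 5, negative = 6.
Step 3: Under H0: P(positive) = 0.5, so the number of positives S ~ Bin(11, 0.5).
Step 4: Two-sided exact p-value = sum of Bin(11,0.5) probabilities at or below the observed probability = 1.000000.
Step 5: alpha = 0.1. fail to reject H0.

n_eff = 11, pos = 5, neg = 6, p = 1.000000, fail to reject H0.


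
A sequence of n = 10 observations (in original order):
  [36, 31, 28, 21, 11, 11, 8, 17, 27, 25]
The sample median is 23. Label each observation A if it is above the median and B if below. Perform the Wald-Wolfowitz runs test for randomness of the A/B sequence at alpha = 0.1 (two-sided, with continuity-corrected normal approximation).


Step 1: Compute median = 23; label A = above, B = below.
Labels in order: AAABBBBBAA  (n_A = 5, n_B = 5)
Step 2: Count runs R = 3.
Step 3: Under H0 (random ordering), E[R] = 2*n_A*n_B/(n_A+n_B) + 1 = 2*5*5/10 + 1 = 6.0000.
        Var[R] = 2*n_A*n_B*(2*n_A*n_B - n_A - n_B) / ((n_A+n_B)^2 * (n_A+n_B-1)) = 2000/900 = 2.2222.
        SD[R] = 1.4907.
Step 4: Continuity-corrected z = (R + 0.5 - E[R]) / SD[R] = (3 + 0.5 - 6.0000) / 1.4907 = -1.6771.
Step 5: Two-sided p-value via normal approximation = 2*(1 - Phi(|z|)) = 0.093533.
Step 6: alpha = 0.1. reject H0.

R = 3, z = -1.6771, p = 0.093533, reject H0.


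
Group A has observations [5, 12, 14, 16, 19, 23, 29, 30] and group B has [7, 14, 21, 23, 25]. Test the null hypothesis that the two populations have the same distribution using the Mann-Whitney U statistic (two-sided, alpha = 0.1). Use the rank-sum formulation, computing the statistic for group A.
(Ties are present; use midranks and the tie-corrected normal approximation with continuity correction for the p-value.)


Step 1: Combine and sort all 13 observations; assign midranks.
sorted (value, group): (5,X), (7,Y), (12,X), (14,X), (14,Y), (16,X), (19,X), (21,Y), (23,X), (23,Y), (25,Y), (29,X), (30,X)
ranks: 5->1, 7->2, 12->3, 14->4.5, 14->4.5, 16->6, 19->7, 21->8, 23->9.5, 23->9.5, 25->11, 29->12, 30->13
Step 2: Rank sum for X: R1 = 1 + 3 + 4.5 + 6 + 7 + 9.5 + 12 + 13 = 56.
Step 3: U_X = R1 - n1(n1+1)/2 = 56 - 8*9/2 = 56 - 36 = 20.
       U_Y = n1*n2 - U_X = 40 - 20 = 20.
Step 4: Ties are present, so use the tie-corrected normal approximation (with continuity correction) for the p-value.
Step 5: p-value = 1.000000; compare to alpha = 0.1. fail to reject H0.

U_X = 20, p = 1.000000, fail to reject H0 at alpha = 0.1.


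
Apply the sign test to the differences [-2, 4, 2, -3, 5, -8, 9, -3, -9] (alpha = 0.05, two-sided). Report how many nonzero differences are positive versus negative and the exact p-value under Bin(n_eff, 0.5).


Step 1: Discard zero differences. Original n = 9; n_eff = number of nonzero differences = 9.
Nonzero differences (with sign): -2, +4, +2, -3, +5, -8, +9, -3, -9
Step 2: Count signs: positive = 4, negative = 5.
Step 3: Under H0: P(positive) = 0.5, so the number of positives S ~ Bin(9, 0.5).
Step 4: Two-sided exact p-value = sum of Bin(9,0.5) probabilities at or below the observed probability = 1.000000.
Step 5: alpha = 0.05. fail to reject H0.

n_eff = 9, pos = 4, neg = 5, p = 1.000000, fail to reject H0.


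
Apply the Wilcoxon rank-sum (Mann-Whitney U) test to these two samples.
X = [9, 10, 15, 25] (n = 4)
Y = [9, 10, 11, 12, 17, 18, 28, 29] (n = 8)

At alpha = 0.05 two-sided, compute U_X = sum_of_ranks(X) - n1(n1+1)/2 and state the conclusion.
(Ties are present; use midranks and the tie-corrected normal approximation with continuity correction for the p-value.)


Step 1: Combine and sort all 12 observations; assign midranks.
sorted (value, group): (9,X), (9,Y), (10,X), (10,Y), (11,Y), (12,Y), (15,X), (17,Y), (18,Y), (25,X), (28,Y), (29,Y)
ranks: 9->1.5, 9->1.5, 10->3.5, 10->3.5, 11->5, 12->6, 15->7, 17->8, 18->9, 25->10, 28->11, 29->12
Step 2: Rank sum for X: R1 = 1.5 + 3.5 + 7 + 10 = 22.
Step 3: U_X = R1 - n1(n1+1)/2 = 22 - 4*5/2 = 22 - 10 = 12.
       U_Y = n1*n2 - U_X = 32 - 12 = 20.
Step 4: Ties are present, so use the tie-corrected normal approximation (with continuity correction) for the p-value.
Step 5: p-value = 0.550818; compare to alpha = 0.05. fail to reject H0.

U_X = 12, p = 0.550818, fail to reject H0 at alpha = 0.05.


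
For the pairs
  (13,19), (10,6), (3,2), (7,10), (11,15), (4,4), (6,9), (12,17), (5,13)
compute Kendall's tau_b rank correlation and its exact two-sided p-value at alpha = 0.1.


Step 1: Enumerate the 36 unordered pairs (i,j) with i<j and classify each by sign(x_j-x_i) * sign(y_j-y_i).
  (1,2):dx=-3,dy=-13->C; (1,3):dx=-10,dy=-17->C; (1,4):dx=-6,dy=-9->C; (1,5):dx=-2,dy=-4->C
  (1,6):dx=-9,dy=-15->C; (1,7):dx=-7,dy=-10->C; (1,8):dx=-1,dy=-2->C; (1,9):dx=-8,dy=-6->C
  (2,3):dx=-7,dy=-4->C; (2,4):dx=-3,dy=+4->D; (2,5):dx=+1,dy=+9->C; (2,6):dx=-6,dy=-2->C
  (2,7):dx=-4,dy=+3->D; (2,8):dx=+2,dy=+11->C; (2,9):dx=-5,dy=+7->D; (3,4):dx=+4,dy=+8->C
  (3,5):dx=+8,dy=+13->C; (3,6):dx=+1,dy=+2->C; (3,7):dx=+3,dy=+7->C; (3,8):dx=+9,dy=+15->C
  (3,9):dx=+2,dy=+11->C; (4,5):dx=+4,dy=+5->C; (4,6):dx=-3,dy=-6->C; (4,7):dx=-1,dy=-1->C
  (4,8):dx=+5,dy=+7->C; (4,9):dx=-2,dy=+3->D; (5,6):dx=-7,dy=-11->C; (5,7):dx=-5,dy=-6->C
  (5,8):dx=+1,dy=+2->C; (5,9):dx=-6,dy=-2->C; (6,7):dx=+2,dy=+5->C; (6,8):dx=+8,dy=+13->C
  (6,9):dx=+1,dy=+9->C; (7,8):dx=+6,dy=+8->C; (7,9):dx=-1,dy=+4->D; (8,9):dx=-7,dy=-4->C
Step 2: C = 31, D = 5, total pairs = 36.
Step 3: tau = (C - D)/(n(n-1)/2) = (31 - 5)/36 = 0.722222.
Step 4: Exact two-sided p-value (enumerate n! = 362880 permutations of y under H0): p = 0.005886.
Step 5: alpha = 0.1. reject H0.

tau_b = 0.7222 (C=31, D=5), p = 0.005886, reject H0.


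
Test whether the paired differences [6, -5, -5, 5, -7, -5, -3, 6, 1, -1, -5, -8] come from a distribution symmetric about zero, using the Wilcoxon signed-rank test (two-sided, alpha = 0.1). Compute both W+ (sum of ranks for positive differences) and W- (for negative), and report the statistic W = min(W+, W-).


Step 1: Drop any zero differences (none here) and take |d_i|.
|d| = [6, 5, 5, 5, 7, 5, 3, 6, 1, 1, 5, 8]
Step 2: Midrank |d_i| (ties get averaged ranks).
ranks: |6|->9.5, |5|->6, |5|->6, |5|->6, |7|->11, |5|->6, |3|->3, |6|->9.5, |1|->1.5, |1|->1.5, |5|->6, |8|->12
Step 3: Attach original signs; sum ranks with positive sign and with negative sign.
W+ = 9.5 + 6 + 9.5 + 1.5 = 26.5
W- = 6 + 6 + 11 + 6 + 3 + 1.5 + 6 + 12 = 51.5
(Check: W+ + W- = 78 should equal n(n+1)/2 = 78.)
Step 4: Test statistic W = min(W+, W-) = 26.5.
Step 5: Ties in |d|, so use the tie-corrected normal approximation.
        E[W] = n(n+1)/4 = 12*13/4 = 39.
        Tie groups: |d|=1 (t=2), |d|=5 (t=5), |d|=6 (t=2); sum(t^3 - t) = 132.
        Var[W] = n(n+1)(2n+1)/24 - sum(t^3-t)/48 = 3900/24 - 132/48 = 159.75.
        z = (W - E[W]) / sqrt(Var[W]) = (26.5 - 39) / 12.6392 = -0.9890.
        Two-sided p = 2*Phi(z) = 0.322671.
Step 6: alpha = 0.1. fail to reject H0.

W+ = 26.5, W- = 51.5, W = min = 26.5, p = 0.322671, fail to reject H0.


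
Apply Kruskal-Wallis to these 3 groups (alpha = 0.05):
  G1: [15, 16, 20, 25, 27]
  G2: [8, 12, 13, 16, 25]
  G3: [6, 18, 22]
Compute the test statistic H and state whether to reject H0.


Step 1: Combine all N = 13 observations and assign midranks.
sorted (value, group, rank): (6,G3,1), (8,G2,2), (12,G2,3), (13,G2,4), (15,G1,5), (16,G1,6.5), (16,G2,6.5), (18,G3,8), (20,G1,9), (22,G3,10), (25,G1,11.5), (25,G2,11.5), (27,G1,13)
Step 2: Sum ranks within each group.
R_1 = 45 (n_1 = 5)
R_2 = 27 (n_2 = 5)
R_3 = 19 (n_3 = 3)
Step 3: H = 12/(N(N+1)) * sum(R_i^2/n_i) - 3(N+1)
     = 12/(13*14) * (45^2/5 + 27^2/5 + 19^2/3) - 3*14
     = 0.065934 * 671.133 - 42
     = 2.250549.
Step 4: Ties present; correction factor C = 1 - 12/(13^3 - 13) = 0.994505. Corrected H = 2.250549 / 0.994505 = 2.262983.
Step 5: Under H0, H ~ chi^2(2); p-value = 0.322552.
Step 6: alpha = 0.05. fail to reject H0.

H = 2.2630, df = 2, p = 0.322552, fail to reject H0.


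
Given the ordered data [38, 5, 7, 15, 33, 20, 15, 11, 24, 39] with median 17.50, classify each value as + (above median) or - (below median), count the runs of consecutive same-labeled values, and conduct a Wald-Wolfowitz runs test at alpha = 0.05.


Step 1: Compute median = 17.50; label A = above, B = below.
Labels in order: ABBBAABBAA  (n_A = 5, n_B = 5)
Step 2: Count runs R = 5.
Step 3: Under H0 (random ordering), E[R] = 2*n_A*n_B/(n_A+n_B) + 1 = 2*5*5/10 + 1 = 6.0000.
        Var[R] = 2*n_A*n_B*(2*n_A*n_B - n_A - n_B) / ((n_A+n_B)^2 * (n_A+n_B-1)) = 2000/900 = 2.2222.
        SD[R] = 1.4907.
Step 4: Continuity-corrected z = (R + 0.5 - E[R]) / SD[R] = (5 + 0.5 - 6.0000) / 1.4907 = -0.3354.
Step 5: Two-sided p-value via normal approximation = 2*(1 - Phi(|z|)) = 0.737316.
Step 6: alpha = 0.05. fail to reject H0.

R = 5, z = -0.3354, p = 0.737316, fail to reject H0.


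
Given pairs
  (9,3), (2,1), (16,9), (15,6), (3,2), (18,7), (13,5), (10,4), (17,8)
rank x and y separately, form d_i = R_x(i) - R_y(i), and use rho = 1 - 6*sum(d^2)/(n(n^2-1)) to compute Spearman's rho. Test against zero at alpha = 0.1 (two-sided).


Step 1: Rank x and y separately (midranks; no ties here).
rank(x): 9->3, 2->1, 16->7, 15->6, 3->2, 18->9, 13->5, 10->4, 17->8
rank(y): 3->3, 1->1, 9->9, 6->6, 2->2, 7->7, 5->5, 4->4, 8->8
Step 2: d_i = R_x(i) - R_y(i); compute d_i^2.
  (3-3)^2=0, (1-1)^2=0, (7-9)^2=4, (6-6)^2=0, (2-2)^2=0, (9-7)^2=4, (5-5)^2=0, (4-4)^2=0, (8-8)^2=0
sum(d^2) = 8.
Step 3: rho = 1 - 6*8 / (9*(9^2 - 1)) = 1 - 48/720 = 0.933333.
Step 4: Under H0, t = rho * sqrt((n-2)/(1-rho^2)) = 6.8783 ~ t(7).
Step 5: Two-sided p-value from the t-distribution with 7 df = 0.000236.
Step 6: alpha = 0.1. reject H0.

rho = 0.9333, p = 0.000236, reject H0 at alpha = 0.1.


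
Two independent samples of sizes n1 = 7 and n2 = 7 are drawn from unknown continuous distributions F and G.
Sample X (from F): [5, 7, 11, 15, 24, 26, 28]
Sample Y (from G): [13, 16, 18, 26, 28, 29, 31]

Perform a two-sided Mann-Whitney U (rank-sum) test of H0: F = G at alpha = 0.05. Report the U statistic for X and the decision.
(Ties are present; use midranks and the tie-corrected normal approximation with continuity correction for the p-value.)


Step 1: Combine and sort all 14 observations; assign midranks.
sorted (value, group): (5,X), (7,X), (11,X), (13,Y), (15,X), (16,Y), (18,Y), (24,X), (26,X), (26,Y), (28,X), (28,Y), (29,Y), (31,Y)
ranks: 5->1, 7->2, 11->3, 13->4, 15->5, 16->6, 18->7, 24->8, 26->9.5, 26->9.5, 28->11.5, 28->11.5, 29->13, 31->14
Step 2: Rank sum for X: R1 = 1 + 2 + 3 + 5 + 8 + 9.5 + 11.5 = 40.
Step 3: U_X = R1 - n1(n1+1)/2 = 40 - 7*8/2 = 40 - 28 = 12.
       U_Y = n1*n2 - U_X = 49 - 12 = 37.
Step 4: Ties are present, so use the tie-corrected normal approximation (with continuity correction) for the p-value.
Step 5: p-value = 0.124371; compare to alpha = 0.05. fail to reject H0.

U_X = 12, p = 0.124371, fail to reject H0 at alpha = 0.05.


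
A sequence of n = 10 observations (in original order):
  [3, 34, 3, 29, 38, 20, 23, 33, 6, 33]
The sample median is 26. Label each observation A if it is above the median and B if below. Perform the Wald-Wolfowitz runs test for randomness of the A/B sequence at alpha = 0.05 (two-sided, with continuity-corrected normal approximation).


Step 1: Compute median = 26; label A = above, B = below.
Labels in order: BABAABBABA  (n_A = 5, n_B = 5)
Step 2: Count runs R = 8.
Step 3: Under H0 (random ordering), E[R] = 2*n_A*n_B/(n_A+n_B) + 1 = 2*5*5/10 + 1 = 6.0000.
        Var[R] = 2*n_A*n_B*(2*n_A*n_B - n_A - n_B) / ((n_A+n_B)^2 * (n_A+n_B-1)) = 2000/900 = 2.2222.
        SD[R] = 1.4907.
Step 4: Continuity-corrected z = (R - 0.5 - E[R]) / SD[R] = (8 - 0.5 - 6.0000) / 1.4907 = 1.0062.
Step 5: Two-sided p-value via normal approximation = 2*(1 - Phi(|z|)) = 0.314305.
Step 6: alpha = 0.05. fail to reject H0.

R = 8, z = 1.0062, p = 0.314305, fail to reject H0.


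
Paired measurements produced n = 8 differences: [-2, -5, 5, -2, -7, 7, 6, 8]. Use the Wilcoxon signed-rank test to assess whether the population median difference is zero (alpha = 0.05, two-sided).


Step 1: Drop any zero differences (none here) and take |d_i|.
|d| = [2, 5, 5, 2, 7, 7, 6, 8]
Step 2: Midrank |d_i| (ties get averaged ranks).
ranks: |2|->1.5, |5|->3.5, |5|->3.5, |2|->1.5, |7|->6.5, |7|->6.5, |6|->5, |8|->8
Step 3: Attach original signs; sum ranks with positive sign and with negative sign.
W+ = 3.5 + 6.5 + 5 + 8 = 23
W- = 1.5 + 3.5 + 1.5 + 6.5 = 13
(Check: W+ + W- = 36 should equal n(n+1)/2 = 36.)
Step 4: Test statistic W = min(W+, W-) = 13.
Step 5: Ties in |d|, so use the tie-corrected normal approximation.
        E[W] = n(n+1)/4 = 8*9/4 = 18.
        Tie groups: |d|=2 (t=2), |d|=5 (t=2), |d|=7 (t=2); sum(t^3 - t) = 18.
        Var[W] = n(n+1)(2n+1)/24 - sum(t^3-t)/48 = 1224/24 - 18/48 = 50.625.
        z = (W - E[W]) / sqrt(Var[W]) = (13 - 18) / 7.1151 = -0.7027.
        Two-sided p = 2*Phi(z) = 0.482225.
Step 6: alpha = 0.05. fail to reject H0.

W+ = 23, W- = 13, W = min = 13, p = 0.482225, fail to reject H0.


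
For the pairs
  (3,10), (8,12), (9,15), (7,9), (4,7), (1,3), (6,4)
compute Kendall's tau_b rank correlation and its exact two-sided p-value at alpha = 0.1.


Step 1: Enumerate the 21 unordered pairs (i,j) with i<j and classify each by sign(x_j-x_i) * sign(y_j-y_i).
  (1,2):dx=+5,dy=+2->C; (1,3):dx=+6,dy=+5->C; (1,4):dx=+4,dy=-1->D; (1,5):dx=+1,dy=-3->D
  (1,6):dx=-2,dy=-7->C; (1,7):dx=+3,dy=-6->D; (2,3):dx=+1,dy=+3->C; (2,4):dx=-1,dy=-3->C
  (2,5):dx=-4,dy=-5->C; (2,6):dx=-7,dy=-9->C; (2,7):dx=-2,dy=-8->C; (3,4):dx=-2,dy=-6->C
  (3,5):dx=-5,dy=-8->C; (3,6):dx=-8,dy=-12->C; (3,7):dx=-3,dy=-11->C; (4,5):dx=-3,dy=-2->C
  (4,6):dx=-6,dy=-6->C; (4,7):dx=-1,dy=-5->C; (5,6):dx=-3,dy=-4->C; (5,7):dx=+2,dy=-3->D
  (6,7):dx=+5,dy=+1->C
Step 2: C = 17, D = 4, total pairs = 21.
Step 3: tau = (C - D)/(n(n-1)/2) = (17 - 4)/21 = 0.619048.
Step 4: Exact two-sided p-value (enumerate n! = 5040 permutations of y under H0): p = 0.069048.
Step 5: alpha = 0.1. reject H0.

tau_b = 0.6190 (C=17, D=4), p = 0.069048, reject H0.


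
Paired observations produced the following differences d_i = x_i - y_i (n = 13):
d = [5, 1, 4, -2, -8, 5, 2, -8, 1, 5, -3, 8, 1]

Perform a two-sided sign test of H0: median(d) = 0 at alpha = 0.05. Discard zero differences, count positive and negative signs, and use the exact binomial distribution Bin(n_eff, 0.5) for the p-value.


Step 1: Discard zero differences. Original n = 13; n_eff = number of nonzero differences = 13.
Nonzero differences (with sign): +5, +1, +4, -2, -8, +5, +2, -8, +1, +5, -3, +8, +1
Step 2: Count signs: positive = 9, negative = 4.
Step 3: Under H0: P(positive) = 0.5, so the number of positives S ~ Bin(13, 0.5).
Step 4: Two-sided exact p-value = sum of Bin(13,0.5) probabilities at or below the observed probability = 0.266846.
Step 5: alpha = 0.05. fail to reject H0.

n_eff = 13, pos = 9, neg = 4, p = 0.266846, fail to reject H0.


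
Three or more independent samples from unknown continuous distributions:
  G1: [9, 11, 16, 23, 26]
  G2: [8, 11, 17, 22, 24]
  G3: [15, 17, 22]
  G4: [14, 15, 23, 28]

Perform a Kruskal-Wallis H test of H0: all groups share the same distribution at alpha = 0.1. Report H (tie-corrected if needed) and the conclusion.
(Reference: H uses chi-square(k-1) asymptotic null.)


Step 1: Combine all N = 17 observations and assign midranks.
sorted (value, group, rank): (8,G2,1), (9,G1,2), (11,G1,3.5), (11,G2,3.5), (14,G4,5), (15,G3,6.5), (15,G4,6.5), (16,G1,8), (17,G2,9.5), (17,G3,9.5), (22,G2,11.5), (22,G3,11.5), (23,G1,13.5), (23,G4,13.5), (24,G2,15), (26,G1,16), (28,G4,17)
Step 2: Sum ranks within each group.
R_1 = 43 (n_1 = 5)
R_2 = 40.5 (n_2 = 5)
R_3 = 27.5 (n_3 = 3)
R_4 = 42 (n_4 = 4)
Step 3: H = 12/(N(N+1)) * sum(R_i^2/n_i) - 3(N+1)
     = 12/(17*18) * (43^2/5 + 40.5^2/5 + 27.5^2/3 + 42^2/4) - 3*18
     = 0.039216 * 1390.93 - 54
     = 0.546405.
Step 4: Ties present; correction factor C = 1 - 30/(17^3 - 17) = 0.993873. Corrected H = 0.546405 / 0.993873 = 0.549774.
Step 5: Under H0, H ~ chi^2(3); p-value = 0.907828.
Step 6: alpha = 0.1. fail to reject H0.

H = 0.5498, df = 3, p = 0.907828, fail to reject H0.


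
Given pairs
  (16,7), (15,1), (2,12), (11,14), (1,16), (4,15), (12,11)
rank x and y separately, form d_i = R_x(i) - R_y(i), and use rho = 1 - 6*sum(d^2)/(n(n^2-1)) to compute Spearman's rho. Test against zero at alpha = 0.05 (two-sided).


Step 1: Rank x and y separately (midranks; no ties here).
rank(x): 16->7, 15->6, 2->2, 11->4, 1->1, 4->3, 12->5
rank(y): 7->2, 1->1, 12->4, 14->5, 16->7, 15->6, 11->3
Step 2: d_i = R_x(i) - R_y(i); compute d_i^2.
  (7-2)^2=25, (6-1)^2=25, (2-4)^2=4, (4-5)^2=1, (1-7)^2=36, (3-6)^2=9, (5-3)^2=4
sum(d^2) = 104.
Step 3: rho = 1 - 6*104 / (7*(7^2 - 1)) = 1 - 624/336 = -0.857143.
Step 4: Under H0, t = rho * sqrt((n-2)/(1-rho^2)) = -3.7210 ~ t(5).
Step 5: Two-sided p-value from the t-distribution with 5 df = 0.013697.
Step 6: alpha = 0.05. reject H0.

rho = -0.8571, p = 0.013697, reject H0 at alpha = 0.05.


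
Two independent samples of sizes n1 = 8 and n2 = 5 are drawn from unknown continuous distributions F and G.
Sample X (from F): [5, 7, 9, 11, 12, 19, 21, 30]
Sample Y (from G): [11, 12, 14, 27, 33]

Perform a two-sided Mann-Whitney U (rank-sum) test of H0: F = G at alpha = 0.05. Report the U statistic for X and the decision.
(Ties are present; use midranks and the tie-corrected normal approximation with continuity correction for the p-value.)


Step 1: Combine and sort all 13 observations; assign midranks.
sorted (value, group): (5,X), (7,X), (9,X), (11,X), (11,Y), (12,X), (12,Y), (14,Y), (19,X), (21,X), (27,Y), (30,X), (33,Y)
ranks: 5->1, 7->2, 9->3, 11->4.5, 11->4.5, 12->6.5, 12->6.5, 14->8, 19->9, 21->10, 27->11, 30->12, 33->13
Step 2: Rank sum for X: R1 = 1 + 2 + 3 + 4.5 + 6.5 + 9 + 10 + 12 = 48.
Step 3: U_X = R1 - n1(n1+1)/2 = 48 - 8*9/2 = 48 - 36 = 12.
       U_Y = n1*n2 - U_X = 40 - 12 = 28.
Step 4: Ties are present, so use the tie-corrected normal approximation (with continuity correction) for the p-value.
Step 5: p-value = 0.270933; compare to alpha = 0.05. fail to reject H0.

U_X = 12, p = 0.270933, fail to reject H0 at alpha = 0.05.


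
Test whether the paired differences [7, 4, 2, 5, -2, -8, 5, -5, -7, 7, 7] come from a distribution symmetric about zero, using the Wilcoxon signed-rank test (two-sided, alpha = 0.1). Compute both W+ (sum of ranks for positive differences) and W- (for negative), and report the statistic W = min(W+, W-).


Step 1: Drop any zero differences (none here) and take |d_i|.
|d| = [7, 4, 2, 5, 2, 8, 5, 5, 7, 7, 7]
Step 2: Midrank |d_i| (ties get averaged ranks).
ranks: |7|->8.5, |4|->3, |2|->1.5, |5|->5, |2|->1.5, |8|->11, |5|->5, |5|->5, |7|->8.5, |7|->8.5, |7|->8.5
Step 3: Attach original signs; sum ranks with positive sign and with negative sign.
W+ = 8.5 + 3 + 1.5 + 5 + 5 + 8.5 + 8.5 = 40
W- = 1.5 + 11 + 5 + 8.5 = 26
(Check: W+ + W- = 66 should equal n(n+1)/2 = 66.)
Step 4: Test statistic W = min(W+, W-) = 26.
Step 5: Ties in |d|, so use the tie-corrected normal approximation.
        E[W] = n(n+1)/4 = 11*12/4 = 33.
        Tie groups: |d|=2 (t=2), |d|=5 (t=3), |d|=7 (t=4); sum(t^3 - t) = 90.
        Var[W] = n(n+1)(2n+1)/24 - sum(t^3-t)/48 = 3036/24 - 90/48 = 124.625.
        z = (W - E[W]) / sqrt(Var[W]) = (26 - 33) / 11.1636 = -0.6270.
        Two-sided p = 2*Phi(z) = 0.530633.
Step 6: alpha = 0.1. fail to reject H0.

W+ = 40, W- = 26, W = min = 26, p = 0.530633, fail to reject H0.


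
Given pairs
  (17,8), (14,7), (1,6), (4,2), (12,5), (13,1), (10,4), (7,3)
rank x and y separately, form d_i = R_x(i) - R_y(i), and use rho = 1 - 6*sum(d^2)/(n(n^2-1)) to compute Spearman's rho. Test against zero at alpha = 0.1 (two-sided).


Step 1: Rank x and y separately (midranks; no ties here).
rank(x): 17->8, 14->7, 1->1, 4->2, 12->5, 13->6, 10->4, 7->3
rank(y): 8->8, 7->7, 6->6, 2->2, 5->5, 1->1, 4->4, 3->3
Step 2: d_i = R_x(i) - R_y(i); compute d_i^2.
  (8-8)^2=0, (7-7)^2=0, (1-6)^2=25, (2-2)^2=0, (5-5)^2=0, (6-1)^2=25, (4-4)^2=0, (3-3)^2=0
sum(d^2) = 50.
Step 3: rho = 1 - 6*50 / (8*(8^2 - 1)) = 1 - 300/504 = 0.404762.
Step 4: Under H0, t = rho * sqrt((n-2)/(1-rho^2)) = 1.0842 ~ t(6).
Step 5: Two-sided p-value from the t-distribution with 6 df = 0.319889.
Step 6: alpha = 0.1. fail to reject H0.

rho = 0.4048, p = 0.319889, fail to reject H0 at alpha = 0.1.


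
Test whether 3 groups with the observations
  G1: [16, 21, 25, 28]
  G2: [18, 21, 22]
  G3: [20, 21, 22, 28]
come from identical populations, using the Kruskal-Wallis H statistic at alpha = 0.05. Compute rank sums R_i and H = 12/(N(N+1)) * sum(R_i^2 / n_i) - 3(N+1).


Step 1: Combine all N = 11 observations and assign midranks.
sorted (value, group, rank): (16,G1,1), (18,G2,2), (20,G3,3), (21,G1,5), (21,G2,5), (21,G3,5), (22,G2,7.5), (22,G3,7.5), (25,G1,9), (28,G1,10.5), (28,G3,10.5)
Step 2: Sum ranks within each group.
R_1 = 25.5 (n_1 = 4)
R_2 = 14.5 (n_2 = 3)
R_3 = 26 (n_3 = 4)
Step 3: H = 12/(N(N+1)) * sum(R_i^2/n_i) - 3(N+1)
     = 12/(11*12) * (25.5^2/4 + 14.5^2/3 + 26^2/4) - 3*12
     = 0.090909 * 401.646 - 36
     = 0.513258.
Step 4: Ties present; correction factor C = 1 - 36/(11^3 - 11) = 0.972727. Corrected H = 0.513258 / 0.972727 = 0.527648.
Step 5: Under H0, H ~ chi^2(2); p-value = 0.768109.
Step 6: alpha = 0.05. fail to reject H0.

H = 0.5276, df = 2, p = 0.768109, fail to reject H0.


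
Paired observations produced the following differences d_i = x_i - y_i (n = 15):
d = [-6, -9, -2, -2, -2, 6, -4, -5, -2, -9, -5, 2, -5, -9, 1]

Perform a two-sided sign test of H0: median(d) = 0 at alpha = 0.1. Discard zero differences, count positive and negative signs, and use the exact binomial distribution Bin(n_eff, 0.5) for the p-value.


Step 1: Discard zero differences. Original n = 15; n_eff = number of nonzero differences = 15.
Nonzero differences (with sign): -6, -9, -2, -2, -2, +6, -4, -5, -2, -9, -5, +2, -5, -9, +1
Step 2: Count signs: positive = 3, negative = 12.
Step 3: Under H0: P(positive) = 0.5, so the number of positives S ~ Bin(15, 0.5).
Step 4: Two-sided exact p-value = sum of Bin(15,0.5) probabilities at or below the observed probability = 0.035156.
Step 5: alpha = 0.1. reject H0.

n_eff = 15, pos = 3, neg = 12, p = 0.035156, reject H0.


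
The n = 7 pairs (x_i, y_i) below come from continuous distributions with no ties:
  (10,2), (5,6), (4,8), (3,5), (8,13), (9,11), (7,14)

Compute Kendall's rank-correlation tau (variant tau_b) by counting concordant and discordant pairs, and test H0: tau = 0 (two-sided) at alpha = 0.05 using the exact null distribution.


Step 1: Enumerate the 21 unordered pairs (i,j) with i<j and classify each by sign(x_j-x_i) * sign(y_j-y_i).
  (1,2):dx=-5,dy=+4->D; (1,3):dx=-6,dy=+6->D; (1,4):dx=-7,dy=+3->D; (1,5):dx=-2,dy=+11->D
  (1,6):dx=-1,dy=+9->D; (1,7):dx=-3,dy=+12->D; (2,3):dx=-1,dy=+2->D; (2,4):dx=-2,dy=-1->C
  (2,5):dx=+3,dy=+7->C; (2,6):dx=+4,dy=+5->C; (2,7):dx=+2,dy=+8->C; (3,4):dx=-1,dy=-3->C
  (3,5):dx=+4,dy=+5->C; (3,6):dx=+5,dy=+3->C; (3,7):dx=+3,dy=+6->C; (4,5):dx=+5,dy=+8->C
  (4,6):dx=+6,dy=+6->C; (4,7):dx=+4,dy=+9->C; (5,6):dx=+1,dy=-2->D; (5,7):dx=-1,dy=+1->D
  (6,7):dx=-2,dy=+3->D
Step 2: C = 11, D = 10, total pairs = 21.
Step 3: tau = (C - D)/(n(n-1)/2) = (11 - 10)/21 = 0.047619.
Step 4: Exact two-sided p-value (enumerate n! = 5040 permutations of y under H0): p = 1.000000.
Step 5: alpha = 0.05. fail to reject H0.

tau_b = 0.0476 (C=11, D=10), p = 1.000000, fail to reject H0.


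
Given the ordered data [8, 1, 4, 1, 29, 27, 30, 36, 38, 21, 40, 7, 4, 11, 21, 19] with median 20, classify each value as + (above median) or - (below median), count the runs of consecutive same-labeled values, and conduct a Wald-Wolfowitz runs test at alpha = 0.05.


Step 1: Compute median = 20; label A = above, B = below.
Labels in order: BBBBAAAAAAABBBAB  (n_A = 8, n_B = 8)
Step 2: Count runs R = 5.
Step 3: Under H0 (random ordering), E[R] = 2*n_A*n_B/(n_A+n_B) + 1 = 2*8*8/16 + 1 = 9.0000.
        Var[R] = 2*n_A*n_B*(2*n_A*n_B - n_A - n_B) / ((n_A+n_B)^2 * (n_A+n_B-1)) = 14336/3840 = 3.7333.
        SD[R] = 1.9322.
Step 4: Continuity-corrected z = (R + 0.5 - E[R]) / SD[R] = (5 + 0.5 - 9.0000) / 1.9322 = -1.8114.
Step 5: Two-sided p-value via normal approximation = 2*(1 - Phi(|z|)) = 0.070076.
Step 6: alpha = 0.05. fail to reject H0.

R = 5, z = -1.8114, p = 0.070076, fail to reject H0.
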